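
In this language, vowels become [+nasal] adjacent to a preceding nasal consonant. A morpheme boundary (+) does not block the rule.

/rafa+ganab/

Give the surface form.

[rafa+ganãb]

/a/ after nasal /n/ → [ã]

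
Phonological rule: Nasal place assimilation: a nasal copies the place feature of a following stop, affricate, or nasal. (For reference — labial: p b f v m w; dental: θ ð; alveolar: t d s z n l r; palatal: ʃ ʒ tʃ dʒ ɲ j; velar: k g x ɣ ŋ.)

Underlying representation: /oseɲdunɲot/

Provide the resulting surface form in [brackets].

/ɲ/ before /d/ (alveolar) → [n]
/n/ before /ɲ/ (palatal) → [ɲ]

[osenduɲɲot]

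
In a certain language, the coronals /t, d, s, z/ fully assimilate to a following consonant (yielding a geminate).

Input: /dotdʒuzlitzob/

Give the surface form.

/t/ before /dʒ/ → [dʒ] (total assimilation)
/z/ before /l/ → [l] (total assimilation)
/t/ before /z/ → [z] (total assimilation)

[dodʒdʒullizzob]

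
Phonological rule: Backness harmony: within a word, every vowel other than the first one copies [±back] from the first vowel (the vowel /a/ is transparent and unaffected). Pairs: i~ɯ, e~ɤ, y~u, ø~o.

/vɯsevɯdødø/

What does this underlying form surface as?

[vɯsɤvɯdodo]

/e/ harmonizes with /ɯ/ ([+back]) → [ɤ]
/ø/ harmonizes with /ɯ/ ([+back]) → [o]
/ø/ harmonizes with /ɯ/ ([+back]) → [o]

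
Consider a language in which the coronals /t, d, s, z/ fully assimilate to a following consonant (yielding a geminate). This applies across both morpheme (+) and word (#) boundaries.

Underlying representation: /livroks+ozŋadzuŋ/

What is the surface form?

[livroks+oŋŋazzuŋ]

/z/ before /ŋ/ → [ŋ] (total assimilation)
/d/ before /z/ → [z] (total assimilation)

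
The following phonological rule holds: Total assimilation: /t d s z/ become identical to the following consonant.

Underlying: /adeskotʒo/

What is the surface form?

/s/ before /k/ → [k] (total assimilation)
/t/ before /ʒ/ → [ʒ] (total assimilation)

[adekkoʒʒo]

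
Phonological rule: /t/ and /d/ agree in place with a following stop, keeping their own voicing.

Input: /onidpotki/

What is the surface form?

[onibpokki]

/d/ before /p/ (labial) → [b]
/t/ before /k/ (velar) → [k]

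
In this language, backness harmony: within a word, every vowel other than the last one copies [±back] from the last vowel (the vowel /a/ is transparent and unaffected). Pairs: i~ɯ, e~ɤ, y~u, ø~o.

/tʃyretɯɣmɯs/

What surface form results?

[tʃurɤtɯɣmɯs]

/y/ harmonizes with /ɯ/ ([+back]) → [u]
/e/ harmonizes with /ɯ/ ([+back]) → [ɤ]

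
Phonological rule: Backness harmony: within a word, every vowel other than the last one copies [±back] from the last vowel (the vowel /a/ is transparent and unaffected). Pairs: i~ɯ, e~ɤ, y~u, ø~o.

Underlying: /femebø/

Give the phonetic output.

no segment meets the rule's conditions; no change.

[femebø]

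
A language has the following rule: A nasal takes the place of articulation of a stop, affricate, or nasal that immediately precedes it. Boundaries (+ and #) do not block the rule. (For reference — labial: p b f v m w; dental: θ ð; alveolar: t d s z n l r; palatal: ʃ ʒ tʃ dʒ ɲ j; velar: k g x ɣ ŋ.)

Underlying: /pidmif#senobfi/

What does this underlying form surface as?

/m/ after /d/ (alveolar) → [n]

[pidnif#senobfi]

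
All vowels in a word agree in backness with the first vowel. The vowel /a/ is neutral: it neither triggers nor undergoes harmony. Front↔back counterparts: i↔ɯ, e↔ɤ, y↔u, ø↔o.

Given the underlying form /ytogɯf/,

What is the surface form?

[ytøgif]

/o/ harmonizes with /y/ ([-back]) → [ø]
/ɯ/ harmonizes with /y/ ([-back]) → [i]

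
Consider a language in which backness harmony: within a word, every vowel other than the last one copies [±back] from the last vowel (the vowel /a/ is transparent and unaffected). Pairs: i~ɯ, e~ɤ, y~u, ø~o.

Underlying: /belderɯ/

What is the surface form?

/e/ harmonizes with /ɯ/ ([+back]) → [ɤ]
/e/ harmonizes with /ɯ/ ([+back]) → [ɤ]

[bɤldɤrɯ]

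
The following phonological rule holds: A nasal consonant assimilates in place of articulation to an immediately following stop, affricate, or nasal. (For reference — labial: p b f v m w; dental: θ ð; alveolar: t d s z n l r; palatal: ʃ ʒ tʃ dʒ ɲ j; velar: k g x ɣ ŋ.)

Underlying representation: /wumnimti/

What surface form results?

[wunninti]

/m/ before /n/ (alveolar) → [n]
/m/ before /t/ (alveolar) → [n]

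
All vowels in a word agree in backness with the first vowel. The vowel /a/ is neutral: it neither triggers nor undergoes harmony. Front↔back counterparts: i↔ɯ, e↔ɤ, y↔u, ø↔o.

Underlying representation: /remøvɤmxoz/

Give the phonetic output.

[remøvemxøz]

/ɤ/ harmonizes with /e/ ([-back]) → [e]
/o/ harmonizes with /e/ ([-back]) → [ø]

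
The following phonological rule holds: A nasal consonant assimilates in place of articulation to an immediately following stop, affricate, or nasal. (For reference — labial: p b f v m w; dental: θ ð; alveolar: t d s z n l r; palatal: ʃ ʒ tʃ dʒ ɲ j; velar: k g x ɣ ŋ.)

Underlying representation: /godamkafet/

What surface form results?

[godaŋkafet]

/m/ before /k/ (velar) → [ŋ]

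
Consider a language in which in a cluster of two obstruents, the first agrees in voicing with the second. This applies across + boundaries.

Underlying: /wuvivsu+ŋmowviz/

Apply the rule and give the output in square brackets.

/v/ before /s/ (voiceless) → [f]

[wuvifsu+ŋmowviz]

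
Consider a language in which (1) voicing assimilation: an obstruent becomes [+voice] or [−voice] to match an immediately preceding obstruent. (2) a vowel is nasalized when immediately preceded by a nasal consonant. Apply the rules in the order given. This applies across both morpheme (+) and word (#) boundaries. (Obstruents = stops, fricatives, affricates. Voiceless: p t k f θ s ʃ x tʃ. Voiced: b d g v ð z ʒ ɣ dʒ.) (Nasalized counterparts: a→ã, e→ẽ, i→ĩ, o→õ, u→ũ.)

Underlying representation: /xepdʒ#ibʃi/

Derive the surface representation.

Rule 1: /dʒ/ after /p/ (voiceless) → [tʃ]
Rule 1: /ʃ/ after /b/ (voiced) → [ʒ]
After rule 1: xeptʃ#ibʒi
Rule 2: no segment meets the rule's conditions; no change.

[xeptʃ#ibʒi]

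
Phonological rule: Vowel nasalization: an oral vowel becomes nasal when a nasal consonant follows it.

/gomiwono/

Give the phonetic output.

/o/ before nasal /m/ → [õ]
/o/ before nasal /n/ → [õ]

[gõmiwõno]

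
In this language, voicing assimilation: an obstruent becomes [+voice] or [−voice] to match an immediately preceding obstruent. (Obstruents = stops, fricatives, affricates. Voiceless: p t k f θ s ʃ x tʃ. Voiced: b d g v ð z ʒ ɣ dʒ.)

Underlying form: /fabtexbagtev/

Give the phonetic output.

[fabdexpagdev]

/t/ after /b/ (voiced) → [d]
/b/ after /x/ (voiceless) → [p]
/t/ after /g/ (voiced) → [d]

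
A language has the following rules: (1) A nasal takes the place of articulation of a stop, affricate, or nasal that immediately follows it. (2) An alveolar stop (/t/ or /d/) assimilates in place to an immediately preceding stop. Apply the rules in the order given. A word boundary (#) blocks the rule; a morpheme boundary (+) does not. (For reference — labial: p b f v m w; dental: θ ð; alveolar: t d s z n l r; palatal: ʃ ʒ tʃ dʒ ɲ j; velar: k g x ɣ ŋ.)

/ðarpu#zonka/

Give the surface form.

Rule 1: /n/ before /k/ (velar) → [ŋ]
After rule 1: ðarpu#zoŋka
Rule 2: no segment meets the rule's conditions; no change.

[ðarpu#zoŋka]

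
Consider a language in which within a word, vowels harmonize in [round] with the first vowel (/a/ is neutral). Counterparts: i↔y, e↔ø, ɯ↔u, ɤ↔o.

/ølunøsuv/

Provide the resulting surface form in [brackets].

[ølunøsuv]

no segment meets the rule's conditions; no change.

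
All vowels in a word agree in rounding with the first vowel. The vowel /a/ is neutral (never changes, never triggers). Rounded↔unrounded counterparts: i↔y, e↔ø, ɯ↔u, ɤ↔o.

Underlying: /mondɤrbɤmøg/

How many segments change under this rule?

/ɤ/ harmonizes with /o/ ([+round]) → [o]
/ɤ/ harmonizes with /o/ ([+round]) → [o]
2 segments change.

2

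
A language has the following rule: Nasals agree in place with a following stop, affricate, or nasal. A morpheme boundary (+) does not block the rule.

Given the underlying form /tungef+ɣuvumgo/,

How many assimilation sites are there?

2

/n/ before /g/ (velar) → [ŋ]
/m/ before /g/ (velar) → [ŋ]
2 segments change.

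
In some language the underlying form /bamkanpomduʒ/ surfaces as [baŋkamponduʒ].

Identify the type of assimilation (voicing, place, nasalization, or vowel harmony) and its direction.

place assimilation, regressive

/m/→[ŋ] /n/→[m] /m/→[n].
Each target copies a feature from the following segment, so the direction is regressive.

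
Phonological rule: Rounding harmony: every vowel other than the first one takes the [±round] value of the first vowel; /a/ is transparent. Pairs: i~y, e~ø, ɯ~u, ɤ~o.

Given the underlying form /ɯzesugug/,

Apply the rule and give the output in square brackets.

/u/ harmonizes with /ɯ/ ([-round]) → [ɯ]
/u/ harmonizes with /ɯ/ ([-round]) → [ɯ]

[ɯzesɯgɯg]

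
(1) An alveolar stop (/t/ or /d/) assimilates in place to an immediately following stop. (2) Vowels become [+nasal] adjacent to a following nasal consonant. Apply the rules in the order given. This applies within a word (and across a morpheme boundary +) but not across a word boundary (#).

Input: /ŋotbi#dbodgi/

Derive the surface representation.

Rule 1: /t/ before /b/ (labial) → [p]
Rule 1: /d/ before /b/ (labial) → [b]
Rule 1: /d/ before /g/ (velar) → [g]
After rule 1: ŋopbi#bboggi
Rule 2: no segment meets the rule's conditions; no change.

[ŋopbi#bboggi]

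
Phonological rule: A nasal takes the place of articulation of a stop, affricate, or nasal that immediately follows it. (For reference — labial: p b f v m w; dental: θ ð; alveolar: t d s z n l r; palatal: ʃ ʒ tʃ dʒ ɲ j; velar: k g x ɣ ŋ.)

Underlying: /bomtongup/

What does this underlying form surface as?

/m/ before /t/ (alveolar) → [n]
/n/ before /g/ (velar) → [ŋ]

[bontoŋgup]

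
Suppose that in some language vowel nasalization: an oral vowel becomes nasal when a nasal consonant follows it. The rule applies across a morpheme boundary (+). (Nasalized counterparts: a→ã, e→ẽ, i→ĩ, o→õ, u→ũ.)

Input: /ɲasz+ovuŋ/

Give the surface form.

[ɲasz+ovũŋ]

/u/ before nasal /ŋ/ → [ũ]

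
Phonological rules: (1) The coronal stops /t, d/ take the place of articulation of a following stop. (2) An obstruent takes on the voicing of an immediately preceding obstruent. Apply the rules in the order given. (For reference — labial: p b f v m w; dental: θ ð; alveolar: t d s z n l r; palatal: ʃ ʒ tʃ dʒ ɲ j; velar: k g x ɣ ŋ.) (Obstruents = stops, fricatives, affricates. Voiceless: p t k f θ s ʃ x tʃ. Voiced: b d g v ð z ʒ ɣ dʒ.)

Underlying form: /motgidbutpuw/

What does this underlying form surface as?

[mokkibbuppuw]

Rule 1: /t/ before /g/ (velar) → [k]
Rule 1: /d/ before /b/ (labial) → [b]
Rule 1: /t/ before /p/ (labial) → [p]
After rule 1: mokgibbuppuw
Rule 2: /g/ after /k/ (voiceless) → [k]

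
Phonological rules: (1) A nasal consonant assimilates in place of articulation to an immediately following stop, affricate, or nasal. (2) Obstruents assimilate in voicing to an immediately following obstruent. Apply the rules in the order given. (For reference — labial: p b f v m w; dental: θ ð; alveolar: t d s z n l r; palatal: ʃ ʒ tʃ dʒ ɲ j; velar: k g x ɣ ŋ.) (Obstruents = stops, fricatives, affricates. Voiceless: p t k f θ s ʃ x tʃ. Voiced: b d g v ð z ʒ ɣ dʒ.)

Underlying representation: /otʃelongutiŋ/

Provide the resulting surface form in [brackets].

[otʃeloŋgutiŋ]

Rule 1: /n/ before /g/ (velar) → [ŋ]
After rule 1: otʃeloŋgutiŋ
Rule 2: no segment meets the rule's conditions; no change.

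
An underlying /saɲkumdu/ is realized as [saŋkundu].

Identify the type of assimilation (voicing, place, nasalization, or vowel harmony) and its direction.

/ɲ/→[ŋ] /m/→[n].
Each target copies a feature from the following segment, so the direction is regressive.

place assimilation, regressive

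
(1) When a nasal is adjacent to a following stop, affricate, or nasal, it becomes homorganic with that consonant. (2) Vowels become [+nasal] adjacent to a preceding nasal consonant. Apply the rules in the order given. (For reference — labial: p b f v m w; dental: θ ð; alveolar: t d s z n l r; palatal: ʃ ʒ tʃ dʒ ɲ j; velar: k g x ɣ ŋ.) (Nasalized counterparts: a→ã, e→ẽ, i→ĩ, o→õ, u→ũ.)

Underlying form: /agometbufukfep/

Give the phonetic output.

Rule 1: no segment meets the rule's conditions; no change.
After rule 1: agometbufukfep
Rule 2: /e/ after nasal /m/ → [ẽ]

[agomẽtbufukfep]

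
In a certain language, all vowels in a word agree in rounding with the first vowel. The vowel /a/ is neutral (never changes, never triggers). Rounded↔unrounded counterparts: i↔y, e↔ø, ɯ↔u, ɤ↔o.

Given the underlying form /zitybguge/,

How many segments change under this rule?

2

/y/ harmonizes with /i/ ([-round]) → [i]
/u/ harmonizes with /i/ ([-round]) → [ɯ]
2 segments change.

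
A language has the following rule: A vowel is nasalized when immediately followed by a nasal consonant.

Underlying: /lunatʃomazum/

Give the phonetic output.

[lũnatʃõmazũm]

/u/ before nasal /n/ → [ũ]
/o/ before nasal /m/ → [õ]
/u/ before nasal /m/ → [ũ]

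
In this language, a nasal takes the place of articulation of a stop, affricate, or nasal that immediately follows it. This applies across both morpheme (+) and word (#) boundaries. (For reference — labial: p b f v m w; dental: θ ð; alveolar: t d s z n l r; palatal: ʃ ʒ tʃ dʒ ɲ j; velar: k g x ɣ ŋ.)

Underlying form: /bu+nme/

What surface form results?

[bu+mme]

/n/ before /m/ (labial) → [m]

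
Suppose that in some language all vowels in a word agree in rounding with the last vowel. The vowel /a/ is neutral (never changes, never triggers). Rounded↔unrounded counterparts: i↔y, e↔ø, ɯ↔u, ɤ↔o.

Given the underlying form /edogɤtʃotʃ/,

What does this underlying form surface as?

/e/ harmonizes with /o/ ([+round]) → [ø]
/ɤ/ harmonizes with /o/ ([+round]) → [o]

[ødogotʃotʃ]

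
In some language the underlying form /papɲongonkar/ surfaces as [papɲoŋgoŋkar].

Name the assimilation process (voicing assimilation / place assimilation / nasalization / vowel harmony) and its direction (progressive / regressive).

place assimilation, regressive

/n/→[ŋ] /n/→[ŋ].
Each target copies a feature from the following segment, so the direction is regressive.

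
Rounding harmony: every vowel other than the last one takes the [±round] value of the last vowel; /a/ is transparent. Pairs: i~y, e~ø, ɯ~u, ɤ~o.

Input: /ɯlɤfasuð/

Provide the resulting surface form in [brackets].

/ɯ/ harmonizes with /u/ ([+round]) → [u]
/ɤ/ harmonizes with /u/ ([+round]) → [o]

[ulofasuð]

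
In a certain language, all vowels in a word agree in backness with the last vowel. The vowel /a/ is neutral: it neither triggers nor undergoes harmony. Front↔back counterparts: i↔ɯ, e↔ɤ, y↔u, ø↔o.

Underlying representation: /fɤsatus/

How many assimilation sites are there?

0

No segment meets the rule's conditions.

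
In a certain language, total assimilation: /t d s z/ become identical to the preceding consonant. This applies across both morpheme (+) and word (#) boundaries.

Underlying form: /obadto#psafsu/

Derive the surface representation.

/t/ after /d/ → [d] (total assimilation)
/s/ after /p/ → [p] (total assimilation)
/s/ after /f/ → [f] (total assimilation)

[obaddo#ppaffu]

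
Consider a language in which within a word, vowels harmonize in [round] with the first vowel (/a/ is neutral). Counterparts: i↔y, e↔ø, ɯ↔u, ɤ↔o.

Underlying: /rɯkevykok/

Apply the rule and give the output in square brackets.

[rɯkevikɤk]

/y/ harmonizes with /ɯ/ ([-round]) → [i]
/o/ harmonizes with /ɯ/ ([-round]) → [ɤ]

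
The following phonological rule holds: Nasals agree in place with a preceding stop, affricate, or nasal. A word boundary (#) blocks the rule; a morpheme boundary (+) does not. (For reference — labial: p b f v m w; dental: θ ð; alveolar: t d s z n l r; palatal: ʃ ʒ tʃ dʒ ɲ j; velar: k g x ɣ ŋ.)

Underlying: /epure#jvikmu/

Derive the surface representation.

/m/ after /k/ (velar) → [ŋ]

[epure#jvikŋu]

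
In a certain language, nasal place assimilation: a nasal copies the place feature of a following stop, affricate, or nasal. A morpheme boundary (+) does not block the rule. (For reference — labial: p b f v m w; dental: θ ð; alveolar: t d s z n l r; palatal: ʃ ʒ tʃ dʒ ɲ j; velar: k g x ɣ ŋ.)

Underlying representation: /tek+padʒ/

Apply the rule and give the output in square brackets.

no segment meets the rule's conditions; no change.

[tek+padʒ]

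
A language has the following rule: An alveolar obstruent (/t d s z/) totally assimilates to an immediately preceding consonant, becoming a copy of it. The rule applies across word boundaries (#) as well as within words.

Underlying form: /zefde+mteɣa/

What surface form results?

/d/ after /f/ → [f] (total assimilation)
/t/ after /m/ → [m] (total assimilation)

[zeffe+mmeɣa]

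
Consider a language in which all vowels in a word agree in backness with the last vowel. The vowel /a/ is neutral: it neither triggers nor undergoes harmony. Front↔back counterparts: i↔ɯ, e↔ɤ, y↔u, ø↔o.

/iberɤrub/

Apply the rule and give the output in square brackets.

/i/ harmonizes with /u/ ([+back]) → [ɯ]
/e/ harmonizes with /u/ ([+back]) → [ɤ]

[ɯbɤrɤrub]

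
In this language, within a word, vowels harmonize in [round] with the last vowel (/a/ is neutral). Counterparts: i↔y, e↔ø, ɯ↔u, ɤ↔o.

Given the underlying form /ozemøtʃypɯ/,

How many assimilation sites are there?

3

/o/ harmonizes with /ɯ/ ([-round]) → [ɤ]
/ø/ harmonizes with /ɯ/ ([-round]) → [e]
/y/ harmonizes with /ɯ/ ([-round]) → [i]
3 segments change.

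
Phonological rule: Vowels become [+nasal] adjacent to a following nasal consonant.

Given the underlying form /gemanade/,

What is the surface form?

/e/ before nasal /m/ → [ẽ]
/a/ before nasal /n/ → [ã]

[gẽmãnade]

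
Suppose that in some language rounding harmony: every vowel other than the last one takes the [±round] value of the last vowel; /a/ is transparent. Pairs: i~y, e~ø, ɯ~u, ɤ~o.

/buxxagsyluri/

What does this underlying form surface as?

[bɯxxagsilɯri]

/u/ harmonizes with /i/ ([-round]) → [ɯ]
/y/ harmonizes with /i/ ([-round]) → [i]
/u/ harmonizes with /i/ ([-round]) → [ɯ]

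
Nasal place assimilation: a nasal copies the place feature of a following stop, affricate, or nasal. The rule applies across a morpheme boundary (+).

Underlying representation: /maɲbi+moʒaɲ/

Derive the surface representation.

/ɲ/ before /b/ (labial) → [m]

[mambi+moʒaɲ]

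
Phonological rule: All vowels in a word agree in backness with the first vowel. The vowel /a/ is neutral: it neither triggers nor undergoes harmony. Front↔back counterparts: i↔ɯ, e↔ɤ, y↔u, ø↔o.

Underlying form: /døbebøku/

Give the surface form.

/u/ harmonizes with /ø/ ([-back]) → [y]

[døbebøky]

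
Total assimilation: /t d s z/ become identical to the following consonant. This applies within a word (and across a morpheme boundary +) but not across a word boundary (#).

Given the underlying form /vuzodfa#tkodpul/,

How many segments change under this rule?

3

/d/ before /f/ → [f] (total assimilation)
/t/ before /k/ → [k] (total assimilation)
/d/ before /p/ → [p] (total assimilation)
3 segments change.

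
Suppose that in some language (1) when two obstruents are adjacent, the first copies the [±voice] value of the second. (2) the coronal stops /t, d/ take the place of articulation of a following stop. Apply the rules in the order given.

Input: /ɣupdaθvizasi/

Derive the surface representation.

Rule 1: /p/ before /d/ (voiced) → [b]
Rule 1: /θ/ before /v/ (voiced) → [ð]
After rule 1: ɣubdaðvizasi
Rule 2: no segment meets the rule's conditions; no change.

[ɣubdaðvizasi]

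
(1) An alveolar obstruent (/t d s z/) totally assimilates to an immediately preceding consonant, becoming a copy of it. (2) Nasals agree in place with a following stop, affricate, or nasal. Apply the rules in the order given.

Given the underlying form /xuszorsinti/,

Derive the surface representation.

Rule 1: /z/ after /s/ → [s] (total assimilation)
Rule 1: /s/ after /r/ → [r] (total assimilation)
Rule 1: /t/ after /n/ → [n] (total assimilation)
After rule 1: xussorrinni
Rule 2: no segment meets the rule's conditions; no change.

[xussorrinni]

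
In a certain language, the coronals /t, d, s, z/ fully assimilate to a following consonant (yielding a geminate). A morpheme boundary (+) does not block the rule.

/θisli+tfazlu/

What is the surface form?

[θilli+ffallu]

/s/ before /l/ → [l] (total assimilation)
/t/ before /f/ → [f] (total assimilation)
/z/ before /l/ → [l] (total assimilation)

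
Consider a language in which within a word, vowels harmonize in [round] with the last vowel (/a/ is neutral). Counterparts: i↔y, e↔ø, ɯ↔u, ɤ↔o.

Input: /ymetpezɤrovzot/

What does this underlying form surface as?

[ymøtpøzorovzot]

/e/ harmonizes with /o/ ([+round]) → [ø]
/e/ harmonizes with /o/ ([+round]) → [ø]
/ɤ/ harmonizes with /o/ ([+round]) → [o]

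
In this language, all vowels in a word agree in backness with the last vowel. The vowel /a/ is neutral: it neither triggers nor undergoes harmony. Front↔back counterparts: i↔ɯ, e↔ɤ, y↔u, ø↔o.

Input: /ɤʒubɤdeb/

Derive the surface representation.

[eʒybedeb]

/ɤ/ harmonizes with /e/ ([-back]) → [e]
/u/ harmonizes with /e/ ([-back]) → [y]
/ɤ/ harmonizes with /e/ ([-back]) → [e]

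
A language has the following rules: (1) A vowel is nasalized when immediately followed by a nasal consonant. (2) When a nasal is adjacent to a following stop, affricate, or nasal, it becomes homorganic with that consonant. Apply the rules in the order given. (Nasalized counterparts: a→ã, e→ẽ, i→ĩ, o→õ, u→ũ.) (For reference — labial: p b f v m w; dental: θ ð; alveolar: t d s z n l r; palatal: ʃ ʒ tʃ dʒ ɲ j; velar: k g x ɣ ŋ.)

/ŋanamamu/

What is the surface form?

[ŋãnãmãmu]

Rule 1: /a/ before nasal /n/ → [ã]
Rule 1: /a/ before nasal /m/ → [ã]
Rule 1: /a/ before nasal /m/ → [ã]
After rule 1: ŋãnãmãmu
Rule 2: no segment meets the rule's conditions; no change.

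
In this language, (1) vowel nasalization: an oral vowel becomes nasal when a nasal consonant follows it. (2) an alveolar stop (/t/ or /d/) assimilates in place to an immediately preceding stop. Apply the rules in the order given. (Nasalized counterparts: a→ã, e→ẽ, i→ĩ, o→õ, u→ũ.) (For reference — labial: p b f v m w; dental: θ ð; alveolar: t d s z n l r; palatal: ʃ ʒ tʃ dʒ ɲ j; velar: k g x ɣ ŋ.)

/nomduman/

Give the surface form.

Rule 1: /o/ before nasal /m/ → [õ]
Rule 1: /u/ before nasal /m/ → [ũ]
Rule 1: /a/ before nasal /n/ → [ã]
After rule 1: nõmdũmãn
Rule 2: no segment meets the rule's conditions; no change.

[nõmdũmãn]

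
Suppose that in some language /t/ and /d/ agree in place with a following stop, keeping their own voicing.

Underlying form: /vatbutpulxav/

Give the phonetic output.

/t/ before /b/ (labial) → [p]
/t/ before /p/ (labial) → [p]

[vapbuppulxav]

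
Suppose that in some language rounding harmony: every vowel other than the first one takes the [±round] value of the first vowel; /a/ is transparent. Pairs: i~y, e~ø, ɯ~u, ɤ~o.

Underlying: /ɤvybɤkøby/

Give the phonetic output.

/y/ harmonizes with /ɤ/ ([-round]) → [i]
/ø/ harmonizes with /ɤ/ ([-round]) → [e]
/y/ harmonizes with /ɤ/ ([-round]) → [i]

[ɤvibɤkebi]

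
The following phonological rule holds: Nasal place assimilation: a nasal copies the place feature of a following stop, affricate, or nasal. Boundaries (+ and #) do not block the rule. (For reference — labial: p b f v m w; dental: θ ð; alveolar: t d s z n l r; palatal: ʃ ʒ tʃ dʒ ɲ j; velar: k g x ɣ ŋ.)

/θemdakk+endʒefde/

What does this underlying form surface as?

/m/ before /d/ (alveolar) → [n]
/n/ before /dʒ/ (palatal) → [ɲ]

[θendakk+eɲdʒefde]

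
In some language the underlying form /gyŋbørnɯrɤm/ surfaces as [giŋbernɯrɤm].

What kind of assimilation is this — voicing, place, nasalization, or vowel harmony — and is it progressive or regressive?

/y/→[i] /ø/→[e].
Vowels agree with the last vowel, so the harmony is regressive.

vowel harmony, regressive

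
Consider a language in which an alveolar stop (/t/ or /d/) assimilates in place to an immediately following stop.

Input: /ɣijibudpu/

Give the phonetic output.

/d/ before /p/ (labial) → [b]

[ɣijibubpu]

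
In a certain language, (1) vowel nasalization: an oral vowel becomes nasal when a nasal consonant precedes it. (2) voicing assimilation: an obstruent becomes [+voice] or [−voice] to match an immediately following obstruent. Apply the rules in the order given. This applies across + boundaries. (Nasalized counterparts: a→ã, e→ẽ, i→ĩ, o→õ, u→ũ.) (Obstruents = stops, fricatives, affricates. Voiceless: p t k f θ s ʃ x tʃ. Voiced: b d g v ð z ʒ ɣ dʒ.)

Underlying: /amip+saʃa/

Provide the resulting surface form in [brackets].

[amĩp+saʃa]

Rule 1: /i/ after nasal /m/ → [ĩ]
After rule 1: amĩp+saʃa
Rule 2: no segment meets the rule's conditions; no change.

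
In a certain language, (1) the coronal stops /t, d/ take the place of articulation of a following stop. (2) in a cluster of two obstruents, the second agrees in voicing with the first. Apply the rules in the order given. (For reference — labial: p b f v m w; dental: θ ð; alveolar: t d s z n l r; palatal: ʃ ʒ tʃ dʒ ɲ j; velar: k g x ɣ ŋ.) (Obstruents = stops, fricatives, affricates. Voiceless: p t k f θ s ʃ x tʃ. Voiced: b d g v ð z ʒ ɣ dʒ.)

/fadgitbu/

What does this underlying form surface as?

Rule 1: /d/ before /g/ (velar) → [g]
Rule 1: /t/ before /b/ (labial) → [p]
After rule 1: faggipbu
Rule 2: /b/ after /p/ (voiceless) → [p]

[faggippu]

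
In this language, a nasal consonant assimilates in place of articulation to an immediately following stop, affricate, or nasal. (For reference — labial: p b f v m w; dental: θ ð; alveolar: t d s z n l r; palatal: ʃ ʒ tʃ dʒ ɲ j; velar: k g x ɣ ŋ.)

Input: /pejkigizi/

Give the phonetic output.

[pejkigizi]

no segment meets the rule's conditions; no change.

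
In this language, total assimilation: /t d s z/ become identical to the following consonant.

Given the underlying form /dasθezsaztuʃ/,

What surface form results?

/s/ before /θ/ → [θ] (total assimilation)
/z/ before /s/ → [s] (total assimilation)
/z/ before /t/ → [t] (total assimilation)

[daθθessattuʃ]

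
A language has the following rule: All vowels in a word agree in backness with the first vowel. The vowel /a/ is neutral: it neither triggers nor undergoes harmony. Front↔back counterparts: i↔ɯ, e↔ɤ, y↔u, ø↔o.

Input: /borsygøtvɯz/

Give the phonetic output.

[borsugotvɯz]

/y/ harmonizes with /o/ ([+back]) → [u]
/ø/ harmonizes with /o/ ([+back]) → [o]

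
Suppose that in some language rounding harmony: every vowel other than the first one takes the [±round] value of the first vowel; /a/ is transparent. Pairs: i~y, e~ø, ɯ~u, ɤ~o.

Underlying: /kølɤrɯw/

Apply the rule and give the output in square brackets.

/ɤ/ harmonizes with /ø/ ([+round]) → [o]
/ɯ/ harmonizes with /ø/ ([+round]) → [u]

[køloruw]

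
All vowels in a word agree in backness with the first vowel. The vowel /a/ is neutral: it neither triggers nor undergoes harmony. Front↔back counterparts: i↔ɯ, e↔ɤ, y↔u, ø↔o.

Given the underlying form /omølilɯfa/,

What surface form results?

[omolɯlɯfa]

/ø/ harmonizes with /o/ ([+back]) → [o]
/i/ harmonizes with /o/ ([+back]) → [ɯ]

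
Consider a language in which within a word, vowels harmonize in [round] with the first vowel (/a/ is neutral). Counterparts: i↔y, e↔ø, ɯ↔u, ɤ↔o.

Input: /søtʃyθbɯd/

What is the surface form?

[søtʃyθbud]

/ɯ/ harmonizes with /ø/ ([+round]) → [u]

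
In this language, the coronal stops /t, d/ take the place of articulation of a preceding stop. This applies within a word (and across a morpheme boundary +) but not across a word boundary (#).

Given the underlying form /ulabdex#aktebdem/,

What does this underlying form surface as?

[ulabbex#akkebbem]

/d/ after /b/ (labial) → [b]
/t/ after /k/ (velar) → [k]
/d/ after /b/ (labial) → [b]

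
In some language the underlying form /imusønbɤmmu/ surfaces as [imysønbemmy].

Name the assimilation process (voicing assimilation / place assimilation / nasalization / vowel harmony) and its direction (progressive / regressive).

/u/→[y] /ɤ/→[e] /u/→[y].
Vowels agree with the first vowel, so the harmony is progressive.

vowel harmony, progressive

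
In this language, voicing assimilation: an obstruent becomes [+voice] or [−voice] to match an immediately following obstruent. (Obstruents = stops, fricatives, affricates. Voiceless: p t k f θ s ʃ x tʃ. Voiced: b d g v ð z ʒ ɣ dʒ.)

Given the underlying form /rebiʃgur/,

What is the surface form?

[rebiʒgur]

/ʃ/ before /g/ (voiced) → [ʒ]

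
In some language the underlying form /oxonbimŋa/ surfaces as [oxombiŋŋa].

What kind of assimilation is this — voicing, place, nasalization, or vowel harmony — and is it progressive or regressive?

/n/→[m] /m/→[ŋ].
Each target copies a feature from the following segment, so the direction is regressive.

place assimilation, regressive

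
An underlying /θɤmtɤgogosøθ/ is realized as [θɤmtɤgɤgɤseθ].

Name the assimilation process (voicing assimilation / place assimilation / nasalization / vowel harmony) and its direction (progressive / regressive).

vowel harmony, progressive

/o/→[ɤ] /o/→[ɤ] /ø/→[e].
Vowels agree with the first vowel, so the harmony is progressive.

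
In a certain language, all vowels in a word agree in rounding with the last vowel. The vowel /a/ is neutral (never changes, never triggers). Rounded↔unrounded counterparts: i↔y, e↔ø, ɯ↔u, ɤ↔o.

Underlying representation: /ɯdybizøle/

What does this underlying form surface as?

/y/ harmonizes with /e/ ([-round]) → [i]
/ø/ harmonizes with /e/ ([-round]) → [e]

[ɯdibizele]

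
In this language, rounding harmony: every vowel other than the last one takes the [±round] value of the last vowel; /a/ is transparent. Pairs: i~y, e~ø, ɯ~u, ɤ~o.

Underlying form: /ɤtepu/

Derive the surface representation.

[otøpu]

/ɤ/ harmonizes with /u/ ([+round]) → [o]
/e/ harmonizes with /u/ ([+round]) → [ø]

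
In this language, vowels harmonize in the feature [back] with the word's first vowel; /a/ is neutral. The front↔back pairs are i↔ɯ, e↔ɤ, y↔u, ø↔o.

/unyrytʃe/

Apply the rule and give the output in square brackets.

/y/ harmonizes with /u/ ([+back]) → [u]
/y/ harmonizes with /u/ ([+back]) → [u]
/e/ harmonizes with /u/ ([+back]) → [ɤ]

[unurutʃɤ]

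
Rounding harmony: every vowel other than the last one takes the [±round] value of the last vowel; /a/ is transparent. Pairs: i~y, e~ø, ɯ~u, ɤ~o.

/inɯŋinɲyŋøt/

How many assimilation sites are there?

3

/i/ harmonizes with /ø/ ([+round]) → [y]
/ɯ/ harmonizes with /ø/ ([+round]) → [u]
/i/ harmonizes with /ø/ ([+round]) → [y]
3 segments change.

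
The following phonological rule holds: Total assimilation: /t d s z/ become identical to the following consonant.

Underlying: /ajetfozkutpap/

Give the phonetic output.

/t/ before /f/ → [f] (total assimilation)
/z/ before /k/ → [k] (total assimilation)
/t/ before /p/ → [p] (total assimilation)

[ajeffokkuppap]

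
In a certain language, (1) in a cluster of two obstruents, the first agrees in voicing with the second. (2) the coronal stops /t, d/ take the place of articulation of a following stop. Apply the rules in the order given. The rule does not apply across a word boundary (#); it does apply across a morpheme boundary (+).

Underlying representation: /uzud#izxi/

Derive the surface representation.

Rule 1: /z/ before /x/ (voiceless) → [s]
After rule 1: uzud#isxi
Rule 2: no segment meets the rule's conditions; no change.

[uzud#isxi]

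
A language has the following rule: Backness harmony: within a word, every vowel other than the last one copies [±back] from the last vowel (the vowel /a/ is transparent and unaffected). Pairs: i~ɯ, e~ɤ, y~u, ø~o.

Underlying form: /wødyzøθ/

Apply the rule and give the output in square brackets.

[wødyzøθ]

no segment meets the rule's conditions; no change.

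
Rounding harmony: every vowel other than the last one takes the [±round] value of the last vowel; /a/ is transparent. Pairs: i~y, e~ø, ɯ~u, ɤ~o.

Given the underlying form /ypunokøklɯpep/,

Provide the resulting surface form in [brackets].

/y/ harmonizes with /e/ ([-round]) → [i]
/u/ harmonizes with /e/ ([-round]) → [ɯ]
/o/ harmonizes with /e/ ([-round]) → [ɤ]
/ø/ harmonizes with /e/ ([-round]) → [e]

[ipɯnɤkeklɯpep]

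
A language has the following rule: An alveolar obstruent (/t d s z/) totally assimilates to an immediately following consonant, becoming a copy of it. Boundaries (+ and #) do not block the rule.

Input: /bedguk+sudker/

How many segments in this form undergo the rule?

/d/ before /g/ → [g] (total assimilation)
/d/ before /k/ → [k] (total assimilation)
2 segments change.

2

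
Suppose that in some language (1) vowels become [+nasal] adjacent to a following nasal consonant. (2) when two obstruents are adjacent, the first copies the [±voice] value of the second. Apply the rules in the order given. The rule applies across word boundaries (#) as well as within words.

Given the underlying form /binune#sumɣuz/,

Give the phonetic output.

[bĩnũne#sũmɣuz]

Rule 1: /i/ before nasal /n/ → [ĩ]
Rule 1: /u/ before nasal /n/ → [ũ]
Rule 1: /u/ before nasal /m/ → [ũ]
After rule 1: bĩnũne#sũmɣuz
Rule 2: no segment meets the rule's conditions; no change.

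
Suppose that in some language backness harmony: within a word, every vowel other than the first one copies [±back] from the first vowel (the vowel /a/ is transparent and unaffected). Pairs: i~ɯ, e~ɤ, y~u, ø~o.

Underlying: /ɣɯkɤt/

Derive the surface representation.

no segment meets the rule's conditions; no change.

[ɣɯkɤt]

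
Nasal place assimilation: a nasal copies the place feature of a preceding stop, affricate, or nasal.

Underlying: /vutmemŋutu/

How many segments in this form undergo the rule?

2

/m/ after /t/ (alveolar) → [n]
/ŋ/ after /m/ (labial) → [m]
2 segments change.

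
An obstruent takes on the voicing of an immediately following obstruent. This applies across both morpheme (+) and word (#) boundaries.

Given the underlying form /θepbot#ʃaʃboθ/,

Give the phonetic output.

/p/ before /b/ (voiced) → [b]
/ʃ/ before /b/ (voiced) → [ʒ]

[θebbot#ʃaʒboθ]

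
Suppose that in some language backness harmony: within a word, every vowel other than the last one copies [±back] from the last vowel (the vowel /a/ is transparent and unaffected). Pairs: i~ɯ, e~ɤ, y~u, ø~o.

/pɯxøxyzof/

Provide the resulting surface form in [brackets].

/ø/ harmonizes with /o/ ([+back]) → [o]
/y/ harmonizes with /o/ ([+back]) → [u]

[pɯxoxuzof]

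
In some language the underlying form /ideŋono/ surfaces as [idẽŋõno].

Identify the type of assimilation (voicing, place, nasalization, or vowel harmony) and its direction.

nasalization, regressive

/e/→[ẽ] /o/→[õ].
Each target copies a feature from the following segment, so the direction is regressive.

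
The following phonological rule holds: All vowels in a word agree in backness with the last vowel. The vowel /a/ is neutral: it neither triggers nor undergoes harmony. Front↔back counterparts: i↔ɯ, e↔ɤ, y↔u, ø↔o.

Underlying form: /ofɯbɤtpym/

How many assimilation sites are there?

3

/o/ harmonizes with /y/ ([-back]) → [ø]
/ɯ/ harmonizes with /y/ ([-back]) → [i]
/ɤ/ harmonizes with /y/ ([-back]) → [e]
3 segments change.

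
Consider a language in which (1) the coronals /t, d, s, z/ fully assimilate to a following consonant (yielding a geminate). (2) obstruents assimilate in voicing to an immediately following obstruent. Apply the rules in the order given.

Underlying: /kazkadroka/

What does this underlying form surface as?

Rule 1: /z/ before /k/ → [k] (total assimilation)
Rule 1: /d/ before /r/ → [r] (total assimilation)
After rule 1: kakkarroka
Rule 2: no segment meets the rule's conditions; no change.

[kakkarroka]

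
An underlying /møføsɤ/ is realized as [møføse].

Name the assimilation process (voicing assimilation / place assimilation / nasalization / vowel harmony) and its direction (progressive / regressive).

/ɤ/→[e].
Vowels agree with the first vowel, so the harmony is progressive.

vowel harmony, progressive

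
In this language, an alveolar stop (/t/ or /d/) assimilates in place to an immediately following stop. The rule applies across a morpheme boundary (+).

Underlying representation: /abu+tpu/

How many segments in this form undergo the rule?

1

/t/ before /p/ (labial) → [p]
1 segment changes.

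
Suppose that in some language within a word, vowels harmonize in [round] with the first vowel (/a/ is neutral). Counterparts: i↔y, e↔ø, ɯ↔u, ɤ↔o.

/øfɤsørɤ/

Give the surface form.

[øfosøro]

/ɤ/ harmonizes with /ø/ ([+round]) → [o]
/ɤ/ harmonizes with /ø/ ([+round]) → [o]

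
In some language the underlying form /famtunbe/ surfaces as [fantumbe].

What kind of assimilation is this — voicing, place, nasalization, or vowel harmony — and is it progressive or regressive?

place assimilation, regressive

/m/→[n] /n/→[m].
Each target copies a feature from the following segment, so the direction is regressive.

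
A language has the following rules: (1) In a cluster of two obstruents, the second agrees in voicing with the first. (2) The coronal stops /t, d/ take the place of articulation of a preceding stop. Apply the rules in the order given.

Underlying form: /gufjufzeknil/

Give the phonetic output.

[gufjufseknil]

Rule 1: /z/ after /f/ (voiceless) → [s]
After rule 1: gufjufseknil
Rule 2: no segment meets the rule's conditions; no change.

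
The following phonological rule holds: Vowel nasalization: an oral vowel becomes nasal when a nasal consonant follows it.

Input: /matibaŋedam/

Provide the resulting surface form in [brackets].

[matibãŋedãm]

/a/ before nasal /ŋ/ → [ã]
/a/ before nasal /m/ → [ã]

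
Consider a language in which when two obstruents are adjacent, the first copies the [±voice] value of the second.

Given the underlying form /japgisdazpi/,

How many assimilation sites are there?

/p/ before /g/ (voiced) → [b]
/s/ before /d/ (voiced) → [z]
/z/ before /p/ (voiceless) → [s]
3 segments change.

3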